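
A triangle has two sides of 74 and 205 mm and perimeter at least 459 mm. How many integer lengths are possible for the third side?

99

Triangle inequality: 131 < x < 279. Perimeter ≥ 459 gives x ≥ 459 − 74 − 205 = 180.
So 180 ≤ x < 279; integers 180 through 278: 99 values.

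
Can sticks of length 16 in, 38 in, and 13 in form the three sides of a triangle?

No

The longest side is 38, but the other two sum to only 29.
29 < 38, so the triangle inequality fails.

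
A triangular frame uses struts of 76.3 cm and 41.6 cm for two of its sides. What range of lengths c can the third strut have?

By the triangle inequality, c must be less than 76.3 + 41.6 = 117.9 and greater than |76.3 − 41.6| = 34.7.

34.7 < c < 117.9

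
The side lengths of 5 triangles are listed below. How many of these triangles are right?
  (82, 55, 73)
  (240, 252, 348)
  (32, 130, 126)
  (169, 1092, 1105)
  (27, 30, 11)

3

(82,55,73): 55²+73² = 8354 > 6724 = 82² → acute
(240,252,348): 240²+252² = 121104 = 348² → right
(32,130,126): 32²+126² = 16900 = 130² → right
(169,1092,1105): 169²+1092² = 1221025 = 1105² → right
(27,30,11): 11²+27² = 850 < 900 = 30² → obtuse
3 of the 5 are right.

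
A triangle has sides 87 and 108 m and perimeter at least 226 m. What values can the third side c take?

Triangle inequality alone gives 21 < c < 195.
The perimeter condition gives c ≥ 226 − 87 − 108 = 31.
Intersecting the two: 31 ≤ c < 195.

31 ≤ c < 195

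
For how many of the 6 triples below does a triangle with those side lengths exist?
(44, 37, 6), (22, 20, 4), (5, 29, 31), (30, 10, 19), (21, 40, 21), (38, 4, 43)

(6,37,44): 6+37 ≤ 44 → not valid
(4,20,22): 4+20 > 22 → valid
(5,29,31): 5+29 > 31 → valid
(10,19,30): 10+19 ≤ 30 → not valid
(21,21,40): 21+21 > 40 → valid
(4,38,43): 4+38 ≤ 43 → not valid
3 of the 6 triples form a triangle.

3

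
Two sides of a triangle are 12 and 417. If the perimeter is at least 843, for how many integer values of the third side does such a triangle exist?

15

Triangle inequality: 405 < x < 429. Perimeter ≥ 843 gives x ≥ 843 − 12 − 417 = 414.
So 414 ≤ x < 429; integers 414 through 428: 15 values.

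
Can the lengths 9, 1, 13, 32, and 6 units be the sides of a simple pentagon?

No

For a pentagon, each side must be shorter than the sum of the others.
Here the longest side is 32, but the remaining 4 sides sum to only 29.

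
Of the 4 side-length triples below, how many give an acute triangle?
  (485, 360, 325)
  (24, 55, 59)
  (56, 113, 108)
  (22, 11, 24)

3

(485,360,325): 325²+360² = 235225 = 485² → right
(24,55,59): 24²+55² = 3601 > 3481 = 59² → acute
(56,113,108): 56²+108² = 14800 > 12769 = 113² → acute
(22,11,24): 11²+22² = 605 > 576 = 24² → acute
3 of the 4 are acute.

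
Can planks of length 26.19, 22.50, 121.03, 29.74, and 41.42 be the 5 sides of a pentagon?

No

For a pentagon, each side must be shorter than the sum of the others.
Here the longest side is 121.03, but the remaining 4 sides sum to only 119.85.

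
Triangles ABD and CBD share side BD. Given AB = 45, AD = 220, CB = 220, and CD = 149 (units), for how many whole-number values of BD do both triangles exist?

From triangle ABD: 175 < BD < 265.
From triangle CBD: 71 < BD < 369.
Intersection: 175 < BD < 265, so integers 176 through 264: 89 values.

89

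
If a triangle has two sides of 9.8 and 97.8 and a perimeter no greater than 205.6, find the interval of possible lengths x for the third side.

Triangle inequality alone gives 88.0 < x < 107.6.
The perimeter condition gives x ≤ 205.6 − 9.8 − 97.8 = 98.0.
Intersecting the two: 88.0 < x ≤ 98.0.

88.0 < x ≤ 98.0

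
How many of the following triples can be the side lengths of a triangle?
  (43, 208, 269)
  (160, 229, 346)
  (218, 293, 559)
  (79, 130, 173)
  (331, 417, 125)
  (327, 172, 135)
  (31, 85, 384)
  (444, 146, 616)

3

(43,208,269): 43+208 ≤ 269 → not valid
(160,229,346): 160+229 > 346 → valid
(218,293,559): 218+293 ≤ 559 → not valid
(79,130,173): 79+130 > 173 → valid
(125,331,417): 125+331 > 417 → valid
(135,172,327): 135+172 ≤ 327 → not valid
(31,85,384): 31+85 ≤ 384 → not valid
(146,444,616): 146+444 ≤ 616 → not valid
3 of the 8 triples form a triangle.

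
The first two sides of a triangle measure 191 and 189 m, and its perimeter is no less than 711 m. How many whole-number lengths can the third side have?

Triangle inequality: 2 < x < 380. Perimeter ≥ 711 gives x ≥ 711 − 191 − 189 = 331.
So 331 ≤ x < 380; integers 331 through 379: 49 values.

49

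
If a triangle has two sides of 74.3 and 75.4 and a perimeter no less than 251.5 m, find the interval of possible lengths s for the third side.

Triangle inequality alone gives 1.1 < s < 149.7.
The perimeter condition gives s ≥ 251.5 − 74.3 − 75.4 = 101.8.
Intersecting the two: 101.8 ≤ s < 149.7.

101.8 ≤ s < 149.7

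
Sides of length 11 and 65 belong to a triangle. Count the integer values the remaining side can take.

The third side lies in the open interval (54, 76).
Integers from 55 to 75 inclusive: 75 − 55 + 1 = 21.

21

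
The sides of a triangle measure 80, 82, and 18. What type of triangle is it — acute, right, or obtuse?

right

Compare the square of the longest side to the sum of squares of the other two: 18² + 80² = 6724 = 82².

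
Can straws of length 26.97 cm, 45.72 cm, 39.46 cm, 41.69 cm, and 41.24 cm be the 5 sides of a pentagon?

Yes

A pentagon exists iff every side is shorter than the sum of the others — equivalently, the longest side is less than the sum of the rest.
Longest side 45.72 < 149.36 (sum of the remaining 4), so yes.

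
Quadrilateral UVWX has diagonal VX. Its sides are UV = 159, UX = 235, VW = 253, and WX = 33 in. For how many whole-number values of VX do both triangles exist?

From triangle UVX: 76 < VX < 394.
From triangle WVX: 220 < VX < 286.
Intersection: 220 < VX < 286, so integers 221 through 285: 65 values.

65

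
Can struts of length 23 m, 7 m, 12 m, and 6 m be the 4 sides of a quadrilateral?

A quadrilateral exists iff every side is shorter than the sum of the others — equivalently, the longest side is less than the sum of the rest.
Longest side 23 < 25 (sum of the remaining 3), so yes.

Yes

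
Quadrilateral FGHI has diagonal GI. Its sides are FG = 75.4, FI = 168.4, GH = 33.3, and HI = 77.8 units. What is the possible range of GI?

93.0 < GI < 111.1

From triangle FGI: |75.4 − 168.4| < GI < 75.4 + 168.4, i.e. 93.0 < GI < 243.8.
From triangle HGI: 44.5 < GI < 111.1.
Both must hold, so GI lies in the intersection.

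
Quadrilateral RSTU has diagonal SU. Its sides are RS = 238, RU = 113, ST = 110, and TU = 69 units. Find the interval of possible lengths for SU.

From triangle RSU: |238 − 113| < SU < 238 + 113, i.e. 125 < SU < 351.
From triangle TSU: 41 < SU < 179.
Both must hold, so SU lies in the intersection.

125 < SU < 179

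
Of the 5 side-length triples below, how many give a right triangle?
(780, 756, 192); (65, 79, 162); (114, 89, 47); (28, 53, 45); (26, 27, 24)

2

(780,756,192): 192²+756² = 608400 = 780² → right
(65,79,162): 65+79 ≤ 162, not a triangle
(114,89,47): 47²+89² = 10130 < 12996 = 114² → obtuse
(28,53,45): 28²+45² = 2809 = 53² → right
(26,27,24): 24²+26² = 1252 > 729 = 27² → acute
2 of the 5 are right.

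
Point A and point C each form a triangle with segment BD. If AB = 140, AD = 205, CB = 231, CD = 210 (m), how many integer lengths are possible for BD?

279

From triangle ABD: 65 < BD < 345.
From triangle CBD: 21 < BD < 441.
Intersection: 65 < BD < 345, so integers 66 through 344: 279 values.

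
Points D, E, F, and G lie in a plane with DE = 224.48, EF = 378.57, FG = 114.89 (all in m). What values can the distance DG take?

The maximum is all hops collinear in one direction: 224.48 + 378.57 + 114.89 = 717.94.
The longest hop is 378.57; the others sum to 339.37. Folding the others back against it leaves at least 378.57 − 339.37 = 39.20.

39.20 ≤ DG ≤ 717.94 m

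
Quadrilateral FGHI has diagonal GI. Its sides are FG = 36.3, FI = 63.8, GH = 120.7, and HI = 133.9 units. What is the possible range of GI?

27.5 < GI < 100.1

From triangle FGI: |36.3 − 63.8| < GI < 36.3 + 63.8, i.e. 27.5 < GI < 100.1.
From triangle HGI: 13.2 < GI < 254.6.
Both must hold, so GI lies in the intersection.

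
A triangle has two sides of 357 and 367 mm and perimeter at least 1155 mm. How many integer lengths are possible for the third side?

Triangle inequality: 10 < x < 724. Perimeter ≥ 1155 gives x ≥ 1155 − 357 − 367 = 431.
So 431 ≤ x < 724; integers 431 through 723: 293 values.

293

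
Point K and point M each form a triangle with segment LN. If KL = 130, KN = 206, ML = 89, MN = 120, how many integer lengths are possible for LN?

132

From triangle KLN: 76 < LN < 336.
From triangle MLN: 31 < LN < 209.
Intersection: 76 < LN < 209, so integers 77 through 208: 132 values.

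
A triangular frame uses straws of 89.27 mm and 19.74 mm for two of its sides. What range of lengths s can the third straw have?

69.53 < s < 109.01 (mm)

By the triangle inequality, s must be less than 89.27 + 19.74 = 109.01 and greater than |89.27 − 19.74| = 69.53.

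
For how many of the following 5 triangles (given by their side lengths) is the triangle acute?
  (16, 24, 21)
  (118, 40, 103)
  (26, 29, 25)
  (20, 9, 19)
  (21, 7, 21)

4

(16,24,21): 16²+21² = 697 > 576 = 24² → acute
(118,40,103): 40²+103² = 12209 < 13924 = 118² → obtuse
(26,29,25): 25²+26² = 1301 > 841 = 29² → acute
(20,9,19): 9²+19² = 442 > 400 = 20² → acute
(21,7,21): 7²+21² = 490 > 441 = 21² → acute
4 of the 5 are acute.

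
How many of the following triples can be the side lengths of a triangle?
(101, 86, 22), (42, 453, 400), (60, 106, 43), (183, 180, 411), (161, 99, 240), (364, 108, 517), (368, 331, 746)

2

(22,86,101): 22+86 > 101 → valid
(42,400,453): 42+400 ≤ 453 → not valid
(43,60,106): 43+60 ≤ 106 → not valid
(180,183,411): 180+183 ≤ 411 → not valid
(99,161,240): 99+161 > 240 → valid
(108,364,517): 108+364 ≤ 517 → not valid
(331,368,746): 331+368 ≤ 746 → not valid
2 of the 7 triples form a triangle.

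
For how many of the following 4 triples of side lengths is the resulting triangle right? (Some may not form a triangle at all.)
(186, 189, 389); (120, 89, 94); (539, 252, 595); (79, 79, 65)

(186,189,389): 186+189 ≤ 389, not a triangle
(120,89,94): 89²+94² = 16757 > 14400 = 120² → acute
(539,252,595): 252²+539² = 354025 = 595² → right
(79,79,65): 65²+79² = 10466 > 6241 = 79² → acute
1 of the 4 is right.

1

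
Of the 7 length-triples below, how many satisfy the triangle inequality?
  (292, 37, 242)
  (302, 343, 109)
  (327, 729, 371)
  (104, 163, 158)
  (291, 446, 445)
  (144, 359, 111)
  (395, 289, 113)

(37,242,292): 37+242 ≤ 292 → not valid
(109,302,343): 109+302 > 343 → valid
(327,371,729): 327+371 ≤ 729 → not valid
(104,158,163): 104+158 > 163 → valid
(291,445,446): 291+445 > 446 → valid
(111,144,359): 111+144 ≤ 359 → not valid
(113,289,395): 113+289 > 395 → valid
4 of the 7 triples form a triangle.

4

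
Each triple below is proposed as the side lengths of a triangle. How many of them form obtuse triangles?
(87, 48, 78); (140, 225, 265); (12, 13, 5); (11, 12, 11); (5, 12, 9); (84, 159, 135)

(87,48,78): 48²+78² = 8388 > 7569 = 87² → acute
(140,225,265): 140²+225² = 70225 = 265² → right
(12,13,5): 5²+12² = 169 = 13² → right
(11,12,11): 11²+11² = 242 > 144 = 12² → acute
(5,12,9): 5²+9² = 106 < 144 = 12² → obtuse
(84,159,135): 84²+135² = 25281 = 159² → right
1 of the 6 is obtuse.

1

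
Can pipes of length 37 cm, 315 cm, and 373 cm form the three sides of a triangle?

No

The longest side is 373, but the other two sum to only 352.
352 < 373, so the triangle inequality fails.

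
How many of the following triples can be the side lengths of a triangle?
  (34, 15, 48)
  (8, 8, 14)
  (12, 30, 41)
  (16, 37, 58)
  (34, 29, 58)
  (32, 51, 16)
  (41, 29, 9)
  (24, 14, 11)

(15,34,48): 15+34 > 48 → valid
(8,8,14): 8+8 > 14 → valid
(12,30,41): 12+30 > 41 → valid
(16,37,58): 16+37 ≤ 58 → not valid
(29,34,58): 29+34 > 58 → valid
(16,32,51): 16+32 ≤ 51 → not valid
(9,29,41): 9+29 ≤ 41 → not valid
(11,14,24): 11+14 > 24 → valid
5 of the 8 triples form a triangle.

5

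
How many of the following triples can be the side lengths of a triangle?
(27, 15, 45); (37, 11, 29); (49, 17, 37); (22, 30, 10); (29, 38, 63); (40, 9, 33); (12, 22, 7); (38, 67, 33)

(15,27,45): 15+27 ≤ 45 → not valid
(11,29,37): 11+29 > 37 → valid
(17,37,49): 17+37 > 49 → valid
(10,22,30): 10+22 > 30 → valid
(29,38,63): 29+38 > 63 → valid
(9,33,40): 9+33 > 40 → valid
(7,12,22): 7+12 ≤ 22 → not valid
(33,38,67): 33+38 > 67 → valid
6 of the 8 triples form a triangle.

6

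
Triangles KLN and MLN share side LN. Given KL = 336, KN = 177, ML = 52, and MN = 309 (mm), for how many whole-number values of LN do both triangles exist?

From triangle KLN: 159 < LN < 513.
From triangle MLN: 257 < LN < 361.
Intersection: 257 < LN < 361, so integers 258 through 360: 103 values.

103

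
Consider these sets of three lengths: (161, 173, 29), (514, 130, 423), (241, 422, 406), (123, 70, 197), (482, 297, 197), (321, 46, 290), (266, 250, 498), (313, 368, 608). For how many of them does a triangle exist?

(29,161,173): 29+161 > 173 → valid
(130,423,514): 130+423 > 514 → valid
(241,406,422): 241+406 > 422 → valid
(70,123,197): 70+123 ≤ 197 → not valid
(197,297,482): 197+297 > 482 → valid
(46,290,321): 46+290 > 321 → valid
(250,266,498): 250+266 > 498 → valid
(313,368,608): 313+368 > 608 → valid
7 of the 8 triples form a triangle.

7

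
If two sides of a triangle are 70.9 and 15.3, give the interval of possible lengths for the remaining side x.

By the triangle inequality, x must be less than 70.9 + 15.3 = 86.2 and greater than |70.9 − 15.3| = 55.6.

55.6 < x < 86.2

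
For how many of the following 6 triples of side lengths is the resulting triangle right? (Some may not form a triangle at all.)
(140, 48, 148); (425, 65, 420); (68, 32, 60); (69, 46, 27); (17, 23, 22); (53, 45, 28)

4

(140,48,148): 48²+140² = 21904 = 148² → right
(425,65,420): 65²+420² = 180625 = 425² → right
(68,32,60): 32²+60² = 4624 = 68² → right
(69,46,27): 27²+46² = 2845 < 4761 = 69² → obtuse
(17,23,22): 17²+22² = 773 > 529 = 23² → acute
(53,45,28): 28²+45² = 2809 = 53² → right
4 of the 6 are right.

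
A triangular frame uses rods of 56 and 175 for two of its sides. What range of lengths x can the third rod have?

119 < x < 231

By the triangle inequality, x must be less than 56 + 175 = 231 and greater than |56 − 175| = 119.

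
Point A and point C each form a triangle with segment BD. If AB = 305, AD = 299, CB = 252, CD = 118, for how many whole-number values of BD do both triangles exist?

From triangle ABD: 6 < BD < 604.
From triangle CBD: 134 < BD < 370.
Intersection: 134 < BD < 370, so integers 135 through 369: 235 values.

235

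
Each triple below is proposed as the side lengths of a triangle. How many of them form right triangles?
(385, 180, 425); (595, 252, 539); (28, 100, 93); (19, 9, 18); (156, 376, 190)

2

(385,180,425): 180²+385² = 180625 = 425² → right
(595,252,539): 252²+539² = 354025 = 595² → right
(28,100,93): 28²+93² = 9433 < 10000 = 100² → obtuse
(19,9,18): 9²+18² = 405 > 361 = 19² → acute
(156,376,190): 156+190 ≤ 376, not a triangle
2 of the 5 are right.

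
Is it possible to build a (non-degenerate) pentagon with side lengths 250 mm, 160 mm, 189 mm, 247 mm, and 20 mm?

Yes

A pentagon exists iff every side is shorter than the sum of the others — equivalently, the longest side is less than the sum of the rest.
Longest side 250 < 616 (sum of the remaining 4), so yes.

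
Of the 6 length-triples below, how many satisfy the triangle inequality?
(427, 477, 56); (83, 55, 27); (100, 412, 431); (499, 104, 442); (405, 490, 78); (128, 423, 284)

3

(56,427,477): 56+427 > 477 → valid
(27,55,83): 27+55 ≤ 83 → not valid
(100,412,431): 100+412 > 431 → valid
(104,442,499): 104+442 > 499 → valid
(78,405,490): 78+405 ≤ 490 → not valid
(128,284,423): 128+284 ≤ 423 → not valid
3 of the 6 triples form a triangle.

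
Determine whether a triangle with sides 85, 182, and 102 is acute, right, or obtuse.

Compare the square of the longest side to the sum of squares of the other two: 85² + 102² = 17629 < 33124 = 182².

obtuse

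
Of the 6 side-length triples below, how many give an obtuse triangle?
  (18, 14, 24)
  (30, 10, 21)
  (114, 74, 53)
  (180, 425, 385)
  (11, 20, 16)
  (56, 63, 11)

5

(18,14,24): 14²+18² = 520 < 576 = 24² → obtuse
(30,10,21): 10²+21² = 541 < 900 = 30² → obtuse
(114,74,53): 53²+74² = 8285 < 12996 = 114² → obtuse
(180,425,385): 180²+385² = 180625 = 425² → right
(11,20,16): 11²+16² = 377 < 400 = 20² → obtuse
(56,63,11): 11²+56² = 3257 < 3969 = 63² → obtuse
5 of the 6 are obtuse.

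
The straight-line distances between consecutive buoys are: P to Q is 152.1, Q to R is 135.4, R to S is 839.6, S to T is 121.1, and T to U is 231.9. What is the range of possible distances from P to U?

199.1 ≤ PU ≤ 1480.1

The maximum is all hops collinear in one direction: 152.1 + 135.4 + 839.6 + 121.1 + 231.9 = 1480.1.
The longest hop is 839.6; the others sum to 640.5. Folding the others back against it leaves at least 839.6 − 640.5 = 199.1.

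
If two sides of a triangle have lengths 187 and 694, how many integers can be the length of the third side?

The third side lies in the open interval (507, 881).
Integers from 508 to 880 inclusive: 880 − 508 + 1 = 373.

373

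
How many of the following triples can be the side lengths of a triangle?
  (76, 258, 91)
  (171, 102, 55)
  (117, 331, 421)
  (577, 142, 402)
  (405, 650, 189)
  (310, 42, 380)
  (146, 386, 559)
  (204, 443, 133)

(76,91,258): 76+91 ≤ 258 → not valid
(55,102,171): 55+102 ≤ 171 → not valid
(117,331,421): 117+331 > 421 → valid
(142,402,577): 142+402 ≤ 577 → not valid
(189,405,650): 189+405 ≤ 650 → not valid
(42,310,380): 42+310 ≤ 380 → not valid
(146,386,559): 146+386 ≤ 559 → not valid
(133,204,443): 133+204 ≤ 443 → not valid
1 of the 8 triples forms a triangle.

1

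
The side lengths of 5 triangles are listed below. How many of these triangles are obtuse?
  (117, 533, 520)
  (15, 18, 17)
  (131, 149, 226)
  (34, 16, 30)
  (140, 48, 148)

(117,533,520): 117²+520² = 284089 = 533² → right
(15,18,17): 15²+17² = 514 > 324 = 18² → acute
(131,149,226): 131²+149² = 39362 < 51076 = 226² → obtuse
(34,16,30): 16²+30² = 1156 = 34² → right
(140,48,148): 48²+140² = 21904 = 148² → right
1 of the 5 is obtuse.

1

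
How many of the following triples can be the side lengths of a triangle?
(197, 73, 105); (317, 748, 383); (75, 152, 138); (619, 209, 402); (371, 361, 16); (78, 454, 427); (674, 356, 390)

4

(73,105,197): 73+105 ≤ 197 → not valid
(317,383,748): 317+383 ≤ 748 → not valid
(75,138,152): 75+138 > 152 → valid
(209,402,619): 209+402 ≤ 619 → not valid
(16,361,371): 16+361 > 371 → valid
(78,427,454): 78+427 > 454 → valid
(356,390,674): 356+390 > 674 → valid
4 of the 7 triples form a triangle.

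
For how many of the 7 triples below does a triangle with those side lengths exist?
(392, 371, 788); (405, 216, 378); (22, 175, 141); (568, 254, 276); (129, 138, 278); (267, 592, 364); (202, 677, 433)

2

(371,392,788): 371+392 ≤ 788 → not valid
(216,378,405): 216+378 > 405 → valid
(22,141,175): 22+141 ≤ 175 → not valid
(254,276,568): 254+276 ≤ 568 → not valid
(129,138,278): 129+138 ≤ 278 → not valid
(267,364,592): 267+364 > 592 → valid
(202,433,677): 202+433 ≤ 677 → not valid
2 of the 7 triples form a triangle.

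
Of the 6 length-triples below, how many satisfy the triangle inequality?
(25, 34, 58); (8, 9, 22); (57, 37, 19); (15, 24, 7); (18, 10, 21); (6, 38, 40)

3

(25,34,58): 25+34 > 58 → valid
(8,9,22): 8+9 ≤ 22 → not valid
(19,37,57): 19+37 ≤ 57 → not valid
(7,15,24): 7+15 ≤ 24 → not valid
(10,18,21): 10+18 > 21 → valid
(6,38,40): 6+38 > 40 → valid
3 of the 6 triples form a triangle.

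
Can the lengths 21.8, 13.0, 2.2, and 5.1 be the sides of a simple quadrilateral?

No

For a quadrilateral, each side must be shorter than the sum of the others.
Here the longest side is 21.8, but the remaining 3 sides sum to only 20.3.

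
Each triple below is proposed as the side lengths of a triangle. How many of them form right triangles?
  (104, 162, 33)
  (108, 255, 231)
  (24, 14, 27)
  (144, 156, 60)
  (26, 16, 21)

2

(104,162,33): 33+104 ≤ 162, not a triangle
(108,255,231): 108²+231² = 65025 = 255² → right
(24,14,27): 14²+24² = 772 > 729 = 27² → acute
(144,156,60): 60²+144² = 24336 = 156² → right
(26,16,21): 16²+21² = 697 > 676 = 26² → acute
2 of the 5 are right.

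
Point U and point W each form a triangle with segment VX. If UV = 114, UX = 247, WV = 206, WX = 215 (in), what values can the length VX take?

From triangle UVX: |114 − 247| < VX < 114 + 247, i.e. 133 < VX < 361.
From triangle WVX: 9 < VX < 421.
Both must hold, so VX lies in the intersection.

133 < VX < 361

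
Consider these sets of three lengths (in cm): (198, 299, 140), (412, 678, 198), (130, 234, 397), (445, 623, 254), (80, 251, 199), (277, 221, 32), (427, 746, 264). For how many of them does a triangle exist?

3

(140,198,299): 140+198 > 299 → valid
(198,412,678): 198+412 ≤ 678 → not valid
(130,234,397): 130+234 ≤ 397 → not valid
(254,445,623): 254+445 > 623 → valid
(80,199,251): 80+199 > 251 → valid
(32,221,277): 32+221 ≤ 277 → not valid
(264,427,746): 264+427 ≤ 746 → not valid
3 of the 7 triples form a triangle.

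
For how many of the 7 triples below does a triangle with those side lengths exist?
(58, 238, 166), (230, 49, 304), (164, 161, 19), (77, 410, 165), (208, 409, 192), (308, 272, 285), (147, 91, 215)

(58,166,238): 58+166 ≤ 238 → not valid
(49,230,304): 49+230 ≤ 304 → not valid
(19,161,164): 19+161 > 164 → valid
(77,165,410): 77+165 ≤ 410 → not valid
(192,208,409): 192+208 ≤ 409 → not valid
(272,285,308): 272+285 > 308 → valid
(91,147,215): 91+147 > 215 → valid
3 of the 7 triples form a triangle.

3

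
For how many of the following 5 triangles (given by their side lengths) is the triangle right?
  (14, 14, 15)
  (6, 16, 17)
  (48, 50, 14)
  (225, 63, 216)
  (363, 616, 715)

(14,14,15): 14²+14² = 392 > 225 = 15² → acute
(6,16,17): 6²+16² = 292 > 289 = 17² → acute
(48,50,14): 14²+48² = 2500 = 50² → right
(225,63,216): 63²+216² = 50625 = 225² → right
(363,616,715): 363²+616² = 511225 = 715² → right
3 of the 5 are right.

3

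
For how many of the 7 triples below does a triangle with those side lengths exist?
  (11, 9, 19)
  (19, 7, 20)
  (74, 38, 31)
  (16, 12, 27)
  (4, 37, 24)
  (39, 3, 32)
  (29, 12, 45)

3

(9,11,19): 9+11 > 19 → valid
(7,19,20): 7+19 > 20 → valid
(31,38,74): 31+38 ≤ 74 → not valid
(12,16,27): 12+16 > 27 → valid
(4,24,37): 4+24 ≤ 37 → not valid
(3,32,39): 3+32 ≤ 39 → not valid
(12,29,45): 12+29 ≤ 45 → not valid
3 of the 7 triples form a triangle.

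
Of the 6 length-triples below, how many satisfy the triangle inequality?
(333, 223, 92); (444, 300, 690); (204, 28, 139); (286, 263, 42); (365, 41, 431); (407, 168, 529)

3

(92,223,333): 92+223 ≤ 333 → not valid
(300,444,690): 300+444 > 690 → valid
(28,139,204): 28+139 ≤ 204 → not valid
(42,263,286): 42+263 > 286 → valid
(41,365,431): 41+365 ≤ 431 → not valid
(168,407,529): 168+407 > 529 → valid
3 of the 6 triples form a triangle.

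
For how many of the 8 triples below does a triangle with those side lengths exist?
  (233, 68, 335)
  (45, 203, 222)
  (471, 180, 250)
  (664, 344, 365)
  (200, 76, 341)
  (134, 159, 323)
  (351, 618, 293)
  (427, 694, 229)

(68,233,335): 68+233 ≤ 335 → not valid
(45,203,222): 45+203 > 222 → valid
(180,250,471): 180+250 ≤ 471 → not valid
(344,365,664): 344+365 > 664 → valid
(76,200,341): 76+200 ≤ 341 → not valid
(134,159,323): 134+159 ≤ 323 → not valid
(293,351,618): 293+351 > 618 → valid
(229,427,694): 229+427 ≤ 694 → not valid
3 of the 8 triples form a triangle.

3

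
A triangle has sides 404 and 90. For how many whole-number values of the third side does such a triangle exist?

The third side lies in the open interval (314, 494).
Integers from 315 to 493 inclusive: 493 − 315 + 1 = 179.

179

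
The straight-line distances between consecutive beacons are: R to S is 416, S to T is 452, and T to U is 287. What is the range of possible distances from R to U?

The maximum is all hops collinear in one direction: 416 + 452 + 287 = 1155.
The longest hop is 452; the others sum to 703. Since 452 ≤ 703, the path can fold back on itself completely, so the minimum distance is 0.

0 ≤ RU ≤ 1155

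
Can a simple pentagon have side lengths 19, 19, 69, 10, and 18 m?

No

For a pentagon, each side must be shorter than the sum of the others.
Here the longest side is 69, but the remaining 4 sides sum to only 66.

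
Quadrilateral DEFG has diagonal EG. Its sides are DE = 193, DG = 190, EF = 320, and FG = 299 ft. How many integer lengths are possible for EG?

361

From triangle DEG: 3 < EG < 383.
From triangle FEG: 21 < EG < 619.
Intersection: 21 < EG < 383, so integers 22 through 382: 361 values.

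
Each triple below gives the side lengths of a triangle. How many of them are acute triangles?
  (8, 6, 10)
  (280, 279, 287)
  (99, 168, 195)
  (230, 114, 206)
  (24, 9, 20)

2

(8,6,10): 6²+8² = 100 = 10² → right
(280,279,287): 279²+280² = 156241 > 82369 = 287² → acute
(99,168,195): 99²+168² = 38025 = 195² → right
(230,114,206): 114²+206² = 55432 > 52900 = 230² → acute
(24,9,20): 9²+20² = 481 < 576 = 24² → obtuse
2 of the 5 are acute.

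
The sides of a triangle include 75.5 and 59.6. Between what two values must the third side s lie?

By the triangle inequality, s must be less than 75.5 + 59.6 = 135.1 and greater than |75.5 − 59.6| = 15.9.

15.9 < s < 135.1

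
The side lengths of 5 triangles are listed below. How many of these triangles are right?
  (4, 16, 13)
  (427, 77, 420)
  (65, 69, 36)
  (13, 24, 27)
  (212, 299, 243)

(4,16,13): 4²+13² = 185 < 256 = 16² → obtuse
(427,77,420): 77²+420² = 182329 = 427² → right
(65,69,36): 36²+65² = 5521 > 4761 = 69² → acute
(13,24,27): 13²+24² = 745 > 729 = 27² → acute
(212,299,243): 212²+243² = 103993 > 89401 = 299² → acute
1 of the 5 is right.

1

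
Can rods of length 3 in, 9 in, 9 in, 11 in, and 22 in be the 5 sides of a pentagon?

A pentagon exists iff every side is shorter than the sum of the others — equivalently, the longest side is less than the sum of the rest.
Longest side 22 < 32 (sum of the remaining 4), so yes.

Yes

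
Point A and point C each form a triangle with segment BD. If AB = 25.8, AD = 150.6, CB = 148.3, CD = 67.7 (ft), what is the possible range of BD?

124.8 < BD < 176.4

From triangle ABD: |25.8 − 150.6| < BD < 25.8 + 150.6, i.e. 124.8 < BD < 176.4.
From triangle CBD: 80.6 < BD < 216.0.
Both must hold, so BD lies in the intersection.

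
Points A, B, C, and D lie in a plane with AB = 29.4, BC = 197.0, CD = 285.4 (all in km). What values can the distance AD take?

59.0 ≤ AD ≤ 511.8 km

The maximum is all hops collinear in one direction: 29.4 + 197.0 + 285.4 = 511.8.
The longest hop is 285.4; the others sum to 226.4. Folding the others back against it leaves at least 285.4 − 226.4 = 59.0.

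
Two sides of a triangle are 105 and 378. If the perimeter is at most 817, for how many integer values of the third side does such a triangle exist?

61

Triangle inequality: 273 < x < 483. Perimeter ≤ 817 gives x ≤ 817 − 105 − 378 = 334.
So 273 < x ≤ 334; integers 274 through 334: 61 values.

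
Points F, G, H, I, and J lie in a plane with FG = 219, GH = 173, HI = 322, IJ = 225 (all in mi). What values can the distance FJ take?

The maximum is all hops collinear in one direction: 219 + 173 + 322 + 225 = 939.
The longest hop is 322; the others sum to 617. Since 322 ≤ 617, the path can fold back on itself completely, so the minimum distance is 0.

0 ≤ FJ ≤ 939 mi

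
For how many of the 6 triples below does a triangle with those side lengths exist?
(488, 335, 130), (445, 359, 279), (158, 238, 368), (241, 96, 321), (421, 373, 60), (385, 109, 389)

(130,335,488): 130+335 ≤ 488 → not valid
(279,359,445): 279+359 > 445 → valid
(158,238,368): 158+238 > 368 → valid
(96,241,321): 96+241 > 321 → valid
(60,373,421): 60+373 > 421 → valid
(109,385,389): 109+385 > 389 → valid
5 of the 6 triples form a triangle.

5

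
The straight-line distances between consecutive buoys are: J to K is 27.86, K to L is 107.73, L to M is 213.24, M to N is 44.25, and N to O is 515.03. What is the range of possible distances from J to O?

The maximum is all hops collinear in one direction: 27.86 + 107.73 + 213.24 + 44.25 + 515.03 = 908.11.
The longest hop is 515.03; the others sum to 393.08. Folding the others back against it leaves at least 515.03 − 393.08 = 121.95.

121.95 ≤ JO ≤ 908.11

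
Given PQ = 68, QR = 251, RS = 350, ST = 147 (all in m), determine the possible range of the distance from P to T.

The maximum is all hops collinear in one direction: 68 + 251 + 350 + 147 = 816.
The longest hop is 350; the others sum to 466. Since 350 ≤ 466, the path can fold back on itself completely, so the minimum distance is 0.

0 ≤ PT ≤ 816 m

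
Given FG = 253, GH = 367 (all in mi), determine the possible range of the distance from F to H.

114 ≤ FH ≤ 620 mi

By the triangle inequality, |253 − 367| ≤ FH ≤ 253 + 367.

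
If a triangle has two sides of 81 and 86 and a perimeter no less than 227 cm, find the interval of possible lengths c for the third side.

60 ≤ c < 167 cm

Triangle inequality alone gives 5 < c < 167.
The perimeter condition gives c ≥ 227 − 81 − 86 = 60.
Intersecting the two: 60 ≤ c < 167.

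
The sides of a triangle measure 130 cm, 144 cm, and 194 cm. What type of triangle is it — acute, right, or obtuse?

Compare the square of the longest side to the sum of squares of the other two: 130² + 144² = 37636 = 194².

right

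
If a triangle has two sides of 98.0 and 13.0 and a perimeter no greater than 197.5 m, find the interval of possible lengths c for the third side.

85.0 < c ≤ 86.5

Triangle inequality alone gives 85.0 < c < 111.0.
The perimeter condition gives c ≤ 197.5 − 98.0 − 13.0 = 86.5.
Intersecting the two: 85.0 < c ≤ 86.5.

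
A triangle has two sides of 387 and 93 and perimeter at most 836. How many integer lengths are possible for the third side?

62

Triangle inequality: 294 < x < 480. Perimeter ≤ 836 gives x ≤ 836 − 387 − 93 = 356.
So 294 < x ≤ 356; integers 295 through 356: 62 values.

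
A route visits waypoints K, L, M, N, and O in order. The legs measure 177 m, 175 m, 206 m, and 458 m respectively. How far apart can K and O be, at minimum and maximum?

0 ≤ KO ≤ 1016 m

The maximum is all hops collinear in one direction: 177 + 175 + 206 + 458 = 1016.
The longest hop is 458; the others sum to 558. Since 458 ≤ 558, the path can fold back on itself completely, so the minimum distance is 0.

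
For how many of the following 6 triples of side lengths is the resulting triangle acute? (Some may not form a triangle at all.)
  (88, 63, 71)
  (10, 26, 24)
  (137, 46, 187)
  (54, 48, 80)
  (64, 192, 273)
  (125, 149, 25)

(88,63,71): 63²+71² = 9010 > 7744 = 88² → acute
(10,26,24): 10²+24² = 676 = 26² → right
(137,46,187): 46+137 ≤ 187, not a triangle
(54,48,80): 48²+54² = 5220 < 6400 = 80² → obtuse
(64,192,273): 64+192 ≤ 273, not a triangle
(125,149,25): 25²+125² = 16250 < 22201 = 149² → obtuse
1 of the 6 is acute.

1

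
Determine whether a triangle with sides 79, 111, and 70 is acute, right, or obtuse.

Compare the square of the longest side to the sum of squares of the other two: 70² + 79² = 11141 < 12321 = 111².

obtuse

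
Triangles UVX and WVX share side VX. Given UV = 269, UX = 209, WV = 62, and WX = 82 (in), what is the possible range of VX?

60 < VX < 144

From triangle UVX: |269 − 209| < VX < 269 + 209, i.e. 60 < VX < 478.
From triangle WVX: 20 < VX < 144.
Both must hold, so VX lies in the intersection.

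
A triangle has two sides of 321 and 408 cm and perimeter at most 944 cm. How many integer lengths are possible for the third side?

Triangle inequality: 87 < x < 729. Perimeter ≤ 944 gives x ≤ 944 − 321 − 408 = 215.
So 87 < x ≤ 215; integers 88 through 215: 128 values.

128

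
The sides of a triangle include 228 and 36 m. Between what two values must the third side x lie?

By the triangle inequality, x must be less than 228 + 36 = 264 and greater than |228 − 36| = 192.

192 < x < 264 (m)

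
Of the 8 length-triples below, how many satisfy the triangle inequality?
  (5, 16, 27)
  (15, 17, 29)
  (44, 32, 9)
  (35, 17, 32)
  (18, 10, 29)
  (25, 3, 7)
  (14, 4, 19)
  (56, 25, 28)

2

(5,16,27): 5+16 ≤ 27 → not valid
(15,17,29): 15+17 > 29 → valid
(9,32,44): 9+32 ≤ 44 → not valid
(17,32,35): 17+32 > 35 → valid
(10,18,29): 10+18 ≤ 29 → not valid
(3,7,25): 3+7 ≤ 25 → not valid
(4,14,19): 4+14 ≤ 19 → not valid
(25,28,56): 25+28 ≤ 56 → not valid
2 of the 8 triples form a triangle.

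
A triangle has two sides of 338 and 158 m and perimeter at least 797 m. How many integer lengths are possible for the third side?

195

Triangle inequality: 180 < x < 496. Perimeter ≥ 797 gives x ≥ 797 − 338 − 158 = 301.
So 301 ≤ x < 496; integers 301 through 495: 195 values.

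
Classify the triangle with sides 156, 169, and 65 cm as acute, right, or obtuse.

right

Compare the square of the longest side to the sum of squares of the other two: 65² + 156² = 28561 = 169².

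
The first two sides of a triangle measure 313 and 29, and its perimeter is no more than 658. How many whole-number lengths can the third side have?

32

Triangle inequality: 284 < x < 342. Perimeter ≤ 658 gives x ≤ 658 − 313 − 29 = 316.
So 284 < x ≤ 316; integers 285 through 316: 32 values.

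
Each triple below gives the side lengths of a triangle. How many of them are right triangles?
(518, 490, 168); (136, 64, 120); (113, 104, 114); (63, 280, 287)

(518,490,168): 168²+490² = 268324 = 518² → right
(136,64,120): 64²+120² = 18496 = 136² → right
(113,104,114): 104²+113² = 23585 > 12996 = 114² → acute
(63,280,287): 63²+280² = 82369 = 287² → right
3 of the 4 are right.

3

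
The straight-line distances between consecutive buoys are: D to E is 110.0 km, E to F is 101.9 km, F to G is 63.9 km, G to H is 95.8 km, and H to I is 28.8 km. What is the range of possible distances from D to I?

The maximum is all hops collinear in one direction: 110.0 + 101.9 + 63.9 + 95.8 + 28.8 = 400.4.
The longest hop is 110.0; the others sum to 290.4. Since 110.0 ≤ 290.4, the path can fold back on itself completely, so the minimum distance is 0.

0 ≤ DI ≤ 400.4 km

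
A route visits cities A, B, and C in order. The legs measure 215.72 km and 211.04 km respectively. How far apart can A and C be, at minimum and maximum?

By the triangle inequality, |215.72 − 211.04| ≤ AC ≤ 215.72 + 211.04.

4.68 ≤ AC ≤ 426.76 km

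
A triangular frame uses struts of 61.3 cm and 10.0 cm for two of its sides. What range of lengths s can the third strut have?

By the triangle inequality, s must be less than 61.3 + 10.0 = 71.3 and greater than |61.3 − 10.0| = 51.3.

51.3 < s < 71.3 (cm)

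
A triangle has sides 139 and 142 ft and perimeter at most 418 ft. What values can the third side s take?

3 < s ≤ 137

Triangle inequality alone gives 3 < s < 281.
The perimeter condition gives s ≤ 418 − 139 − 142 = 137.
Intersecting the two: 3 < s ≤ 137.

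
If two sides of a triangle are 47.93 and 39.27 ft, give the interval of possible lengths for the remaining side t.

8.66 < t < 87.20 (ft)

By the triangle inequality, t must be less than 47.93 + 39.27 = 87.20 and greater than |47.93 − 39.27| = 8.66.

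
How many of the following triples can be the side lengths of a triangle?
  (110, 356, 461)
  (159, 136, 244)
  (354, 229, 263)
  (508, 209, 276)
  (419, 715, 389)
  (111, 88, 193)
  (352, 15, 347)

(110,356,461): 110+356 > 461 → valid
(136,159,244): 136+159 > 244 → valid
(229,263,354): 229+263 > 354 → valid
(209,276,508): 209+276 ≤ 508 → not valid
(389,419,715): 389+419 > 715 → valid
(88,111,193): 88+111 > 193 → valid
(15,347,352): 15+347 > 352 → valid
6 of the 7 triples form a triangle.

6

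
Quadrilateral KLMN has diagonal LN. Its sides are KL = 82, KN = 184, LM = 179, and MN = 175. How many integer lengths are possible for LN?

163

From triangle KLN: 102 < LN < 266.
From triangle MLN: 4 < LN < 354.
Intersection: 102 < LN < 266, so integers 103 through 265: 163 values.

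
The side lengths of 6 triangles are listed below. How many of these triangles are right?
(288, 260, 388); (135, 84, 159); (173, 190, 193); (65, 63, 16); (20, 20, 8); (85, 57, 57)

(288,260,388): 260²+288² = 150544 = 388² → right
(135,84,159): 84²+135² = 25281 = 159² → right
(173,190,193): 173²+190² = 66029 > 37249 = 193² → acute
(65,63,16): 16²+63² = 4225 = 65² → right
(20,20,8): 8²+20² = 464 > 400 = 20² → acute
(85,57,57): 57²+57² = 6498 < 7225 = 85² → obtuse
3 of the 6 are right.

3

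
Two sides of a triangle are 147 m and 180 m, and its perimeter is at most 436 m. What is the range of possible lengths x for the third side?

Triangle inequality alone gives 33 < x < 327.
The perimeter condition gives x ≤ 436 − 147 − 180 = 109.
Intersecting the two: 33 < x ≤ 109.

33 < x ≤ 109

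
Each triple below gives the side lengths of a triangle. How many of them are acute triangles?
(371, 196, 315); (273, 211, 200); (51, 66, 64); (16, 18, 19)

3

(371,196,315): 196²+315² = 137641 = 371² → right
(273,211,200): 200²+211² = 84521 > 74529 = 273² → acute
(51,66,64): 51²+64² = 6697 > 4356 = 66² → acute
(16,18,19): 16²+18² = 580 > 361 = 19² → acute
3 of the 4 are acute.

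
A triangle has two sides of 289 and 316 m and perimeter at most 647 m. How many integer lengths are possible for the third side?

Triangle inequality: 27 < x < 605. Perimeter ≤ 647 gives x ≤ 647 − 289 − 316 = 42.
So 27 < x ≤ 42; integers 28 through 42: 15 values.

15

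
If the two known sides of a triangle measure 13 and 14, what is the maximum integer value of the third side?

The third side must be strictly less than 13 + 14 = 27.
The largest integer below 27 is 26.

26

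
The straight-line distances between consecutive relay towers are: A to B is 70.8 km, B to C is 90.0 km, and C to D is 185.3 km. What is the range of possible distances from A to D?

The maximum is all hops collinear in one direction: 70.8 + 90.0 + 185.3 = 346.1.
The longest hop is 185.3; the others sum to 160.8. Folding the others back against it leaves at least 185.3 − 160.8 = 24.5.

24.5 ≤ AD ≤ 346.1 km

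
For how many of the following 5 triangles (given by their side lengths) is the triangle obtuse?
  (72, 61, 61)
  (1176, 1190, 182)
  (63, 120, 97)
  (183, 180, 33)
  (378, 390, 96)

(72,61,61): 61²+61² = 7442 > 5184 = 72² → acute
(1176,1190,182): 182²+1176² = 1416100 = 1190² → right
(63,120,97): 63²+97² = 13378 < 14400 = 120² → obtuse
(183,180,33): 33²+180² = 33489 = 183² → right
(378,390,96): 96²+378² = 152100 = 390² → right
1 of the 5 is obtuse.

1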